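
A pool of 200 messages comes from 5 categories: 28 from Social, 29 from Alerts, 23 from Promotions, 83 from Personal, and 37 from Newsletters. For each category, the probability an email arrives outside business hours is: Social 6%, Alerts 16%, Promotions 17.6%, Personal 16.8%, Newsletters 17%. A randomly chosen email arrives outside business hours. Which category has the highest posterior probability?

Personal

Unnormalized posteriors (prior × likelihood):
  Social: 0.14 × 0.06 = 0.0084
  Alerts: 0.145 × 0.16 = 0.0232
  Promotions: 0.115 × 0.176 = 0.02024
  Personal: 0.415 × 0.168 = 0.06972
  Newsletters: 0.185 × 0.17 = 0.03145
Normalizing constant = 0.15301.
Largest term belongs to Personal, so Personal is most probable.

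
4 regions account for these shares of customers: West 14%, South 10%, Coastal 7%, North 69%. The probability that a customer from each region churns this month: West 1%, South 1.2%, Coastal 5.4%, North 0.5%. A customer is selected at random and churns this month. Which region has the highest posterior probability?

Compute prior × likelihood for every hypothesis:
  West: 0.14 × 0.01 = 0.0014
  South: 0.1 × 0.012 = 0.0012
  Coastal: 0.07 × 0.054 = 0.00378
  North: 0.69 × 0.005 = 0.00345
Normalizing constant = 0.00983.
Largest term belongs to Coastal, so Coastal is most probable.

Coastal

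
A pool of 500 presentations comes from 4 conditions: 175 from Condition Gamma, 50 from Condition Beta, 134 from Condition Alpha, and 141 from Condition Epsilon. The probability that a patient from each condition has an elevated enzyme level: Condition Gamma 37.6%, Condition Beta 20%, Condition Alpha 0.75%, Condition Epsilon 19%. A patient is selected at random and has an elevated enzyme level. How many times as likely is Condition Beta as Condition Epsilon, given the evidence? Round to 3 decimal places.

Prior × likelihood for each hypothesis:
  Condition Gamma: 0.35 × 0.376 = 0.1316
  Condition Beta: 0.1 × 0.2 = 0.02
  Condition Alpha: 0.268 × 0.0075 = 0.00201
  Condition Epsilon: 0.282 × 0.19 = 0.05358
Total = 0.20719.
The ratio is 0.02 / 0.05358 (the normalizer cancels) = 0.373.

0.373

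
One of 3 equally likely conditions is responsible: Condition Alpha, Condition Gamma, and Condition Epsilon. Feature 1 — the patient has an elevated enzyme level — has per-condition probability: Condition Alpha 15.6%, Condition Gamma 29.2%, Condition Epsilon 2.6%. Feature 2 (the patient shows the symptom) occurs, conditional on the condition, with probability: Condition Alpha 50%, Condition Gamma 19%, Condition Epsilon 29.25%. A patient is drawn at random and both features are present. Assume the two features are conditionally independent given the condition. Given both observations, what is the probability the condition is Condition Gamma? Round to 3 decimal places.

With a uniform prior (1/3 each), posterior ∝ likelihood:
  Condition Alpha: 0.156 × 0.5 = 0.078
  Condition Gamma: 0.292 × 0.19 = 0.05548
  Condition Epsilon: 0.026 × 0.2925 = 0.007605
Normalizing constant = 0.141085.
P(Condition Gamma | evidence) = 0.05548 / 0.141085 ≈ 0.393.

0.393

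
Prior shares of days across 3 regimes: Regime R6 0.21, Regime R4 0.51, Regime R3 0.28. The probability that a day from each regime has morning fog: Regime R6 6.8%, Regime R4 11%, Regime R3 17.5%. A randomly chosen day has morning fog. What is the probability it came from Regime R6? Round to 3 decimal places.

By Bayes' rule, posterior ∝ prior × likelihood:
  Regime R6: 0.21 × 0.068 = 0.01428
  Regime R4: 0.51 × 0.11 = 0.0561
  Regime R3: 0.28 × 0.175 = 0.049
Normalizing constant = 0.11938.
P(Regime R6 | evidence) = 0.01428 / 0.11938 ≈ 0.120.

0.120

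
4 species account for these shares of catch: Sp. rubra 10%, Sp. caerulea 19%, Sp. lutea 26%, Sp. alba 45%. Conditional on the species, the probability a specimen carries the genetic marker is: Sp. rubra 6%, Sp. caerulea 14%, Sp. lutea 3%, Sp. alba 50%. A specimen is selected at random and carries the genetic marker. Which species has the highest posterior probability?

Compute prior × likelihood for every hypothesis:
  Sp. rubra: 0.1 × 0.06 = 0.006
  Sp. caerulea: 0.19 × 0.14 = 0.0266
  Sp. lutea: 0.26 × 0.03 = 0.0078
  Sp. alba: 0.45 × 0.5 = 0.225
Sum = 0.2654.
Largest term belongs to Sp. alba, so Sp. alba is most probable.

Sp. alba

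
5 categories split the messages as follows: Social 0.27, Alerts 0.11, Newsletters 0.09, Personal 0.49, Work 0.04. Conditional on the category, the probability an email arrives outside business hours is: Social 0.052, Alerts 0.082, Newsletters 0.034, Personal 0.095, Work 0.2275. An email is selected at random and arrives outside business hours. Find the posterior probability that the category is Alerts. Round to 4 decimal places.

Compute prior × likelihood for every hypothesis:
  Social: 0.27 × 0.052 = 0.01404
  Alerts: 0.11 × 0.082 = 0.00902
  Newsletters: 0.09 × 0.034 = 0.00306
  Personal: 0.49 × 0.095 = 0.04655
  Work: 0.04 × 0.2275 = 0.0091
Normalizing constant = 0.08177.
P(Alerts | evidence) = 0.00902 / 0.08177 ≈ 0.1103.

0.1103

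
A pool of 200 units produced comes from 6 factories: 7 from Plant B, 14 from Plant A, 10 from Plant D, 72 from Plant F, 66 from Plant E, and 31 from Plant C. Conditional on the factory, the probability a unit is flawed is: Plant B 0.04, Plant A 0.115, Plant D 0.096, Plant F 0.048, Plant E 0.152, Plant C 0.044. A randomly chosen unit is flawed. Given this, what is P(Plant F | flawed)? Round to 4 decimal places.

Compute prior × likelihood for every hypothesis:
  Plant B: 0.035 × 0.04 = 0.0014
  Plant A: 0.07 × 0.115 = 0.00805
  Plant D: 0.05 × 0.096 = 0.0048
  Plant F: 0.36 × 0.048 = 0.01728
  Plant E: 0.33 × 0.152 = 0.05016
  Plant C: 0.155 × 0.044 = 0.00682
Normalizing constant = 0.08851.
P(Plant F | evidence) = 0.01728 / 0.08851 ≈ 0.1952.

0.1952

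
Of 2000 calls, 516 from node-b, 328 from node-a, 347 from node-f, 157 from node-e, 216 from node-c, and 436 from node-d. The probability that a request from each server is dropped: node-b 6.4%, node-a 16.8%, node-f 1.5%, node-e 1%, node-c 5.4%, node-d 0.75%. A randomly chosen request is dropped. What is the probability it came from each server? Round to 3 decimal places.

node-b 0.301, node-a 0.502, node-f 0.047, node-e 0.014, node-c 0.106, node-d 0.030

Prior × likelihood for each hypothesis:
  node-b: 0.258 × 0.064 = 0.016512
  node-a: 0.164 × 0.168 = 0.027552
  node-f: 0.1735 × 0.015 = 0.0026025
  node-e: 0.0785 × 0.01 = 0.000785
  node-c: 0.108 × 0.054 = 0.005832
  node-d: 0.218 × 0.0075 = 0.001635
Normalizing constant = 0.0549185.
P(node-b | dropped) = 0.016512/0.0549185 ≈ 0.301
P(node-a | dropped) = 0.027552/0.0549185 ≈ 0.502
P(node-f | dropped) = 0.0026025/0.0549185 ≈ 0.047
P(node-e | dropped) = 0.000785/0.0549185 ≈ 0.014
P(node-c | dropped) = 0.005832/0.0549185 ≈ 0.106
P(node-d | dropped) = 0.001635/0.0549185 ≈ 0.030
(Check: 0.301+0.502+0.047+0.014+0.106+0.030 = 1.000.)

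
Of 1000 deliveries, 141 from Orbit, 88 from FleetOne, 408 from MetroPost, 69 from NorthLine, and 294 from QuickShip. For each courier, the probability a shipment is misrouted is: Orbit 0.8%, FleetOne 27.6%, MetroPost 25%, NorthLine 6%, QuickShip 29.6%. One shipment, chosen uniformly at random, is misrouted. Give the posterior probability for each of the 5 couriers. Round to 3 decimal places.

Orbit 0.005, FleetOne 0.111, MetroPost 0.467, NorthLine 0.019, QuickShip 0.398

Unnormalized posteriors (prior × likelihood):
  Orbit: 0.141 × 0.008 = 0.001128
  FleetOne: 0.088 × 0.276 = 0.024288
  MetroPost: 0.408 × 0.25 = 0.102
  NorthLine: 0.069 × 0.06 = 0.00414
  QuickShip: 0.294 × 0.296 = 0.087024
Normalizing constant = 0.21858.
P(Orbit | misrouted) = 0.001128/0.21858 ≈ 0.005
P(FleetOne | misrouted) = 0.024288/0.21858 ≈ 0.111
P(MetroPost | misrouted) = 0.102/0.21858 ≈ 0.467
P(NorthLine | misrouted) = 0.00414/0.21858 ≈ 0.019
P(QuickShip | misrouted) = 0.087024/0.21858 ≈ 0.398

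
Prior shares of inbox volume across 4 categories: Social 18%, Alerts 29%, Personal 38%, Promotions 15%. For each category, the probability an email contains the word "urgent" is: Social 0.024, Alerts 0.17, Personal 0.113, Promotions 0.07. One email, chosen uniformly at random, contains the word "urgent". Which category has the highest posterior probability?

Alerts

By Bayes' rule, posterior ∝ prior × likelihood:
  Social: 0.18 × 0.024 = 0.00432
  Alerts: 0.29 × 0.17 = 0.0493
  Personal: 0.38 × 0.113 = 0.04294
  Promotions: 0.15 × 0.07 = 0.0105
Sum = 0.10706.
Largest term belongs to Alerts, so Alerts is most probable.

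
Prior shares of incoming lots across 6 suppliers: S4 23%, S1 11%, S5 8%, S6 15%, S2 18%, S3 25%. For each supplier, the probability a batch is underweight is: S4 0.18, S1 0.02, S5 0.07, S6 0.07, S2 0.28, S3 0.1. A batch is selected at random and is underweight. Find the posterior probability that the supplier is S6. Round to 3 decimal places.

By Bayes' rule, posterior ∝ prior × likelihood:
  S4: 0.23 × 0.18 = 0.0414
  S1: 0.11 × 0.02 = 0.0022
  S5: 0.08 × 0.07 = 0.0056
  S6: 0.15 × 0.07 = 0.0105
  S2: 0.18 × 0.28 = 0.0504
  S3: 0.25 × 0.1 = 0.025
Sum = 0.1351.
P(S6 | evidence) = 0.0105 / 0.1351 ≈ 0.078.

0.078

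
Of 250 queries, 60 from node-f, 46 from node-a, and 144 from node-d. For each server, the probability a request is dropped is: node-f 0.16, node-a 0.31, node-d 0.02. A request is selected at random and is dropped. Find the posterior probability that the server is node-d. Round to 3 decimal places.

Unnormalized posteriors (prior × likelihood):
  node-f: 0.24 × 0.16 = 0.0384
  node-a: 0.184 × 0.31 = 0.05704
  node-d: 0.576 × 0.02 = 0.01152
Total = 0.10696.
P(node-d | evidence) = 0.01152 / 0.10696 ≈ 0.108.

0.108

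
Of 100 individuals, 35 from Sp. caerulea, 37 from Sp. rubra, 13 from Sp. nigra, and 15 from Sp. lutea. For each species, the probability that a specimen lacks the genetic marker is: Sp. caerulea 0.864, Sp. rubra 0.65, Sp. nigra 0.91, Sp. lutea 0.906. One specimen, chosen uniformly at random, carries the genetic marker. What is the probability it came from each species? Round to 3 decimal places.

Sp. caerulea 0.235, Sp. rubra 0.638, Sp. nigra 0.058, Sp. lutea 0.069

Taking complements, P(marker | each) = Sp. caerulea 0.136, Sp. rubra 0.35, Sp. nigra 0.09, Sp. lutea 0.094.
By Bayes' rule, posterior ∝ prior × likelihood:
  Sp. caerulea: 0.35 × 0.136 = 0.0476
  Sp. rubra: 0.37 × 0.35 = 0.1295
  Sp. nigra: 0.13 × 0.09 = 0.0117
  Sp. lutea: 0.15 × 0.094 = 0.0141
Sum = 0.2029.
P(Sp. caerulea | marker) = 0.0476/0.2029 ≈ 0.235
P(Sp. rubra | marker) = 0.1295/0.2029 ≈ 0.638
P(Sp. nigra | marker) = 0.0117/0.2029 ≈ 0.058
P(Sp. lutea | marker) = 0.0141/0.2029 ≈ 0.069
(Check: 0.235+0.638+0.058+0.069 = 1.000.)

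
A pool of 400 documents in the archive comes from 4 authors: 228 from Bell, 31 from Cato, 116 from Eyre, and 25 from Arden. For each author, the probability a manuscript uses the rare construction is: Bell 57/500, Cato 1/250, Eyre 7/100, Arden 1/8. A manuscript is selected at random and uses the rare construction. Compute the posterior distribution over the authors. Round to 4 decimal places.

Bell 0.6957, Cato 0.0033, Eyre 0.2173, Arden 0.0836

Unnormalized posteriors (prior × likelihood):
  Bell: 0.57 × 0.114 = 0.06498
  Cato: 0.0775 × 0.004 = 0.00031
  Eyre: 0.29 × 0.07 = 0.0203
  Arden: 0.0625 × 0.125 = 0.0078125
Normalizing constant = 0.0934025.
P(Bell | rare-form) = 0.06498/0.0934025 ≈ 0.6957
P(Cato | rare-form) = 0.00031/0.0934025 ≈ 0.0033
P(Eyre | rare-form) = 0.0203/0.0934025 ≈ 0.2173
P(Arden | rare-form) = 0.0078125/0.0934025 ≈ 0.0836
(Check: 0.6957+0.0033+0.2173+0.0836 = 0.9999.)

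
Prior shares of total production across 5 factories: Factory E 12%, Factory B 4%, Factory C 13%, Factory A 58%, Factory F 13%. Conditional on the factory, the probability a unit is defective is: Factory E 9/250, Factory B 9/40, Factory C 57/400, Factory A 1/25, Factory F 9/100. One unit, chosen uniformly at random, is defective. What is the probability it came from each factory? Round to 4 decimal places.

Factory E 0.0647, Factory B 0.1348, Factory C 0.2775, Factory A 0.3476, Factory F 0.1753

Compute prior × likelihood for every hypothesis:
  Factory E: 0.12 × 0.036 = 0.00432
  Factory B: 0.04 × 0.225 = 0.009
  Factory C: 0.13 × 0.1425 = 0.018525
  Factory A: 0.58 × 0.04 = 0.0232
  Factory F: 0.13 × 0.09 = 0.0117
Sum = 0.066745.
P(Factory E | defective) = 0.00432/0.066745 ≈ 0.0647
P(Factory B | defective) = 0.009/0.066745 ≈ 0.1348
P(Factory C | defective) = 0.018525/0.066745 ≈ 0.2775
P(Factory A | defective) = 0.0232/0.066745 ≈ 0.3476
P(Factory F | defective) = 0.0117/0.066745 ≈ 0.1753
(Check: 0.0647+0.1348+0.2775+0.3476+0.1753 = 0.9999.)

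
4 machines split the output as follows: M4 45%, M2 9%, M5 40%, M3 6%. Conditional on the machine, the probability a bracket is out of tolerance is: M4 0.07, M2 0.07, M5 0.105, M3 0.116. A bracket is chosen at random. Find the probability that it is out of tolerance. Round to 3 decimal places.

Prior × likelihood for each hypothesis:
  M4: 0.45 × 0.07 = 0.0315
  M2: 0.09 × 0.07 = 0.0063
  M5: 0.4 × 0.105 = 0.042
  M3: 0.06 × 0.116 = 0.00696
P(oversize) = 0.0315 + 0.0063 + 0.042 + 0.00696 = 0.08676 → 0.087.

0.087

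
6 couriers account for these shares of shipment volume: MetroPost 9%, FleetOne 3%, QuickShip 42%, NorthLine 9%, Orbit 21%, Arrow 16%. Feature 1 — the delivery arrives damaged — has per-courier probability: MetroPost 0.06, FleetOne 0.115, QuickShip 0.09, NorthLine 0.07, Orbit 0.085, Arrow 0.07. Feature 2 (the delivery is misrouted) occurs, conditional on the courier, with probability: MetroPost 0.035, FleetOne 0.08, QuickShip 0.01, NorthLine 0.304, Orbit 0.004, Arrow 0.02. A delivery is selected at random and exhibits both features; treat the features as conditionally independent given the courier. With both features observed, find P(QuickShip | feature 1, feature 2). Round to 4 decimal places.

Unnormalized posteriors (prior × likelihood):
  MetroPost: 0.09 × 0.06 × 0.035 = 0.000189
  FleetOne: 0.03 × 0.115 × 0.08 = 0.000276
  QuickShip: 0.42 × 0.09 × 0.01 = 0.000378
  NorthLine: 0.09 × 0.07 × 0.304 = 0.0019152
  Orbit: 0.21 × 0.085 × 0.004 = 0.0000714
  Arrow: 0.16 × 0.07 × 0.02 = 0.000224
Total = 0.0030536.
P(QuickShip | evidence) = 0.000378 / 0.0030536 ≈ 0.1238.

0.1238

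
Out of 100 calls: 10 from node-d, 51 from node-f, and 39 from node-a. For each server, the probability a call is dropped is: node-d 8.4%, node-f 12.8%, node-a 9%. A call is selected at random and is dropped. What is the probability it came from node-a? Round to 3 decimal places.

Compute prior × likelihood for every hypothesis:
  node-d: 0.1 × 0.084 = 0.0084
  node-f: 0.51 × 0.128 = 0.06528
  node-a: 0.39 × 0.09 = 0.0351
Total = 0.10878.
P(node-a | evidence) = 0.0351 / 0.10878 ≈ 0.323.

0.323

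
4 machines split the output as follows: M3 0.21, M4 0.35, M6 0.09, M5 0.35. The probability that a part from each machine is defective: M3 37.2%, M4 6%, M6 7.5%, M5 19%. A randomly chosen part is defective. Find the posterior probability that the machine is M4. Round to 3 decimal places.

Unnormalized posteriors (prior × likelihood):
  M3: 0.21 × 0.372 = 0.07812
  M4: 0.35 × 0.06 = 0.021
  M6: 0.09 × 0.075 = 0.00675
  M5: 0.35 × 0.19 = 0.0665
Sum = 0.17237.
P(M4 | evidence) = 0.021 / 0.17237 ≈ 0.122.

0.122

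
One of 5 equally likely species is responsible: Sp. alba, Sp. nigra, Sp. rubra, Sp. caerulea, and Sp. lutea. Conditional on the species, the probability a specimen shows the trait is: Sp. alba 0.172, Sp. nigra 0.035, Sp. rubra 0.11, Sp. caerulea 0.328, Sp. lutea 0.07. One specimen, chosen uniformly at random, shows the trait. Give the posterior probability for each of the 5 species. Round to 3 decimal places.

With a uniform prior (1/5 each), posterior ∝ likelihood:
  Sp. alba: 0.172
  Sp. nigra: 0.035
  Sp. rubra: 0.11
  Sp. caerulea: 0.328
  Sp. lutea: 0.07
Sum = 0.715.
P(Sp. alba | trait) = 0.172/0.715 ≈ 0.241
P(Sp. nigra | trait) = 0.035/0.715 ≈ 0.049
P(Sp. rubra | trait) = 0.11/0.715 ≈ 0.154
P(Sp. caerulea | trait) = 0.328/0.715 ≈ 0.459
P(Sp. lutea | trait) = 0.07/0.715 ≈ 0.098
(Check: 0.241+0.049+0.154+0.459+0.098 = 1.001.)

Sp. alba 0.241, Sp. nigra 0.049, Sp. rubra 0.154, Sp. caerulea 0.459, Sp. lutea 0.098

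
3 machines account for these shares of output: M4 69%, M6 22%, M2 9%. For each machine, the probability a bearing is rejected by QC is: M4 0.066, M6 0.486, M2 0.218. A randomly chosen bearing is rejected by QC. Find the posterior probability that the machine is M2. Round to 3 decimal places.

0.114

Unnormalized posteriors (prior × likelihood):
  M4: 0.69 × 0.066 = 0.04554
  M6: 0.22 × 0.486 = 0.10692
  M2: 0.09 × 0.218 = 0.01962
Total = 0.17208.
P(M2 | evidence) = 0.01962 / 0.17208 ≈ 0.114.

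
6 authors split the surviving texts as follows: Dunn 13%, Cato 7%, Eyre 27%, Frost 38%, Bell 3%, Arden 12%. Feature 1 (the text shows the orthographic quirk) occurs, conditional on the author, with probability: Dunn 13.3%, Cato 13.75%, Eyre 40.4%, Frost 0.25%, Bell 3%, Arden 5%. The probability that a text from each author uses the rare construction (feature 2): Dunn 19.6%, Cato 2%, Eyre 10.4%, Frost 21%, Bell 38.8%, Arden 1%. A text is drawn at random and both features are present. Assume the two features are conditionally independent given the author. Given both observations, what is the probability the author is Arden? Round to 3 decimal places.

0.004

Prior × likelihood for each hypothesis:
  Dunn: 0.13 × 0.133 × 0.196 = 0.00338884
  Cato: 0.07 × 0.1375 × 0.02 = 0.0001925
  Eyre: 0.27 × 0.404 × 0.104 = 0.01134432
  Frost: 0.38 × 0.0025 × 0.21 = 0.0001995
  Bell: 0.03 × 0.03 × 0.388 = 0.0003492
  Arden: 0.12 × 0.05 × 0.01 = 0.00006
Normalizing constant = 0.01553436.
P(Arden | evidence) = 0.00006 / 0.01553436 ≈ 0.004.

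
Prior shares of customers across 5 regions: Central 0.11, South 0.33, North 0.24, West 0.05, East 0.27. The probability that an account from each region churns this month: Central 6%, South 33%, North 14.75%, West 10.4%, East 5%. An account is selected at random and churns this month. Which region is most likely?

Unnormalized posteriors (prior × likelihood):
  Central: 0.11 × 0.06 = 0.0066
  South: 0.33 × 0.33 = 0.1089
  North: 0.24 × 0.1475 = 0.0354
  West: 0.05 × 0.104 = 0.0052
  East: 0.27 × 0.05 = 0.0135
Sum = 0.1696.
Largest term belongs to South, so South is most probable.

South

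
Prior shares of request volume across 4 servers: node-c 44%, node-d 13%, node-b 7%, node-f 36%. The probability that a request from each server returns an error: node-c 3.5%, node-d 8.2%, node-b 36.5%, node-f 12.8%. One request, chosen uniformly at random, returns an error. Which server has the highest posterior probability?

node-f

Prior × likelihood for each hypothesis:
  node-c: 0.44 × 0.035 = 0.0154
  node-d: 0.13 × 0.082 = 0.01066
  node-b: 0.07 × 0.365 = 0.02555
  node-f: 0.36 × 0.128 = 0.04608
Sum = 0.09769.
Largest term belongs to node-f, so node-f is most probable.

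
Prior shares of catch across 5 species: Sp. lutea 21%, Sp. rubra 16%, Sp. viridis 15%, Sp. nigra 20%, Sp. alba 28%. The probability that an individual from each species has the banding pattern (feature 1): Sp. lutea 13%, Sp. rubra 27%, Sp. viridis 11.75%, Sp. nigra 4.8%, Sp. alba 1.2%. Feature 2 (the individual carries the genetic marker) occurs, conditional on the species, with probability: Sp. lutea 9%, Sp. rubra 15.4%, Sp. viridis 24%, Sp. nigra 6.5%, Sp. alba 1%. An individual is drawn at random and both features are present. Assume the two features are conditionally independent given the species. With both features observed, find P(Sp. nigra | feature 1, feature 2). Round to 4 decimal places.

0.0446

Prior × likelihood for each hypothesis:
  Sp. lutea: 0.21 × 0.13 × 0.09 = 0.002457
  Sp. rubra: 0.16 × 0.27 × 0.154 = 0.0066528
  Sp. viridis: 0.15 × 0.1175 × 0.24 = 0.00423
  Sp. nigra: 0.2 × 0.048 × 0.065 = 0.000624
  Sp. alba: 0.28 × 0.012 × 0.01 = 0.0000336
Normalizing constant = 0.0139974.
P(Sp. nigra | evidence) = 0.000624 / 0.0139974 ≈ 0.0446.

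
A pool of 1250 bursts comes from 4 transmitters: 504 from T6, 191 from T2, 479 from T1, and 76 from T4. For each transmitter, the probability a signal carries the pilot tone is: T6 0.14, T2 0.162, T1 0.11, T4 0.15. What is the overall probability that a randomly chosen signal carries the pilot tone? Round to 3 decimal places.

Compute prior × likelihood for every hypothesis:
  T6: 0.4032 × 0.14 = 0.056448
  T2: 0.1528 × 0.162 = 0.0247536
  T1: 0.3832 × 0.11 = 0.042152
  T4: 0.0608 × 0.15 = 0.00912
P(pilot) = 0.056448 + 0.0247536 + 0.042152 + 0.00912 = 0.1324736 → 0.132.

0.132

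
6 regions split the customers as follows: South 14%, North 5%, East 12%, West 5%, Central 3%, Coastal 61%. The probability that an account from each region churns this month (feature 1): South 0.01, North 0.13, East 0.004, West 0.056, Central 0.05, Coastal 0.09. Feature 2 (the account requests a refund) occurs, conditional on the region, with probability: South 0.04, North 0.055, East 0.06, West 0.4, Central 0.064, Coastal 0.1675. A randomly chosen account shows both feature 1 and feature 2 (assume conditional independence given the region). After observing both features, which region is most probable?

Unnormalized posteriors (prior × likelihood):
  South: 0.14 × 0.01 × 0.04 = 0.000056
  North: 0.05 × 0.13 × 0.055 = 0.0003575
  East: 0.12 × 0.004 × 0.06 = 0.0000288
  West: 0.05 × 0.056 × 0.4 = 0.00112
  Central: 0.03 × 0.05 × 0.064 = 0.000096
  Coastal: 0.61 × 0.09 × 0.1675 = 0.00919575
Sum = 0.01085405.
Largest term belongs to Coastal, so Coastal is most probable.

Coastal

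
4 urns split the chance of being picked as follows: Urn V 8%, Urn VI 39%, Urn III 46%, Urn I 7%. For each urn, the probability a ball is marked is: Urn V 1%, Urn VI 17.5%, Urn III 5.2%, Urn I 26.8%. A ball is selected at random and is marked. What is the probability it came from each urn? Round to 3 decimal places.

Prior × likelihood for each hypothesis:
  Urn V: 0.08 × 0.01 = 0.0008
  Urn VI: 0.39 × 0.175 = 0.06825
  Urn III: 0.46 × 0.052 = 0.02392
  Urn I: 0.07 × 0.268 = 0.01876
Sum = 0.11173.
P(Urn V | marked) = 0.0008/0.11173 ≈ 0.007
P(Urn VI | marked) = 0.06825/0.11173 ≈ 0.611
P(Urn III | marked) = 0.02392/0.11173 ≈ 0.214
P(Urn I | marked) = 0.01876/0.11173 ≈ 0.168

Urn V 0.007, Urn VI 0.611, Urn III 0.214, Urn I 0.168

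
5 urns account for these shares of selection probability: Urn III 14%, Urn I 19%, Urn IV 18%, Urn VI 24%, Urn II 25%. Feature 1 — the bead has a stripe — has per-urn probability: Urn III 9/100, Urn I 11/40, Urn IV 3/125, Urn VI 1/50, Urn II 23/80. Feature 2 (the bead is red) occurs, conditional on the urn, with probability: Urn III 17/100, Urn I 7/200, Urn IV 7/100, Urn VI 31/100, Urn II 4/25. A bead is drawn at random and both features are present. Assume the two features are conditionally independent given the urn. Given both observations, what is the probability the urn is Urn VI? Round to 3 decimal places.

By Bayes' rule, posterior ∝ prior × likelihood:
  Urn III: 0.14 × 0.09 × 0.17 = 0.002142
  Urn I: 0.19 × 0.275 × 0.035 = 0.00182875
  Urn IV: 0.18 × 0.024 × 0.07 = 0.0003024
  Urn VI: 0.24 × 0.02 × 0.31 = 0.001488
  Urn II: 0.25 × 0.2875 × 0.16 = 0.0115
Sum = 0.01726115.
P(Urn VI | evidence) = 0.001488 / 0.01726115 ≈ 0.086.

0.086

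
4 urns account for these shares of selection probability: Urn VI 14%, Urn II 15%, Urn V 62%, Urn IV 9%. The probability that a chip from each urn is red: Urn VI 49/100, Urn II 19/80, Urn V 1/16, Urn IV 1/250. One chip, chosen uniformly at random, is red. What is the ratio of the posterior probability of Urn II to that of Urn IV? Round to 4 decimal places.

Prior × likelihood for each hypothesis:
  Urn VI: 0.14 × 0.49 = 0.0686
  Urn II: 0.15 × 0.2375 = 0.035625
  Urn V: 0.62 × 0.0625 = 0.03875
  Urn IV: 0.09 × 0.004 = 0.00036
Normalizing constant = 0.143335.
The ratio is 0.035625 / 0.00036 (the normalizer cancels) = 98.9583.

98.9583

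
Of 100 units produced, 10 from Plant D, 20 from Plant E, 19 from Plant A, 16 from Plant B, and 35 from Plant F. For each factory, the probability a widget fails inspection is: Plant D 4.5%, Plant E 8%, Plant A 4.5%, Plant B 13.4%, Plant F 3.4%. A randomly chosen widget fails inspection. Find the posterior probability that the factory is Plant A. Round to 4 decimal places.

Prior × likelihood for each hypothesis:
  Plant D: 0.1 × 0.045 = 0.0045
  Plant E: 0.2 × 0.08 = 0.016
  Plant A: 0.19 × 0.045 = 0.00855
  Plant B: 0.16 × 0.134 = 0.02144
  Plant F: 0.35 × 0.034 = 0.0119
Sum = 0.06239.
P(Plant A | evidence) = 0.00855 / 0.06239 ≈ 0.1370.

0.1370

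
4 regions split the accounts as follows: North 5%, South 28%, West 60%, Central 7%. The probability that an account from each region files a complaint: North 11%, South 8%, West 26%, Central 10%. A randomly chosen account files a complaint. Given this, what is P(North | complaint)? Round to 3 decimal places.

0.029

By Bayes' rule, posterior ∝ prior × likelihood:
  North: 0.05 × 0.11 = 0.0055
  South: 0.28 × 0.08 = 0.0224
  West: 0.6 × 0.26 = 0.156
  Central: 0.07 × 0.1 = 0.007
Sum = 0.1909.
P(North | evidence) = 0.0055 / 0.1909 ≈ 0.029.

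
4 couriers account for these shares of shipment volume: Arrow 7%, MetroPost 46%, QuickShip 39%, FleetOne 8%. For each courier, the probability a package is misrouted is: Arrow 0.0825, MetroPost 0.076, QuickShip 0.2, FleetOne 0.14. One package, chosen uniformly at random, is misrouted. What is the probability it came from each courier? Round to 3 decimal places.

By Bayes' rule, posterior ∝ prior × likelihood:
  Arrow: 0.07 × 0.0825 = 0.005775
  MetroPost: 0.46 × 0.076 = 0.03496
  QuickShip: 0.39 × 0.2 = 0.078
  FleetOne: 0.08 × 0.14 = 0.0112
Normalizing constant = 0.129935.
P(Arrow | misrouted) = 0.005775/0.129935 ≈ 0.044
P(MetroPost | misrouted) = 0.03496/0.129935 ≈ 0.269
P(QuickShip | misrouted) = 0.078/0.129935 ≈ 0.600
P(FleetOne | misrouted) = 0.0112/0.129935 ≈ 0.086
(Check: 0.044+0.269+0.600+0.086 = 0.999.)

Arrow 0.044, MetroPost 0.269, QuickShip 0.600, FleetOne 0.086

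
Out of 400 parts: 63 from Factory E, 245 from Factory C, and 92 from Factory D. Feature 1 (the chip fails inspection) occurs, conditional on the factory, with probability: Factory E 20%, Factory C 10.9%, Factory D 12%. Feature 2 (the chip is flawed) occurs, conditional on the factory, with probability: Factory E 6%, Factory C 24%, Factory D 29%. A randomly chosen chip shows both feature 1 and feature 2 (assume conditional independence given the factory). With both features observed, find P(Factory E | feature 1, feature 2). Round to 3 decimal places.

0.073

By Bayes' rule, posterior ∝ prior × likelihood:
  Factory E: 0.1575 × 0.2 × 0.06 = 0.00189
  Factory C: 0.6125 × 0.109 × 0.24 = 0.016023
  Factory D: 0.23 × 0.12 × 0.29 = 0.008004
Sum = 0.025917.
P(Factory E | evidence) = 0.00189 / 0.025917 ≈ 0.073.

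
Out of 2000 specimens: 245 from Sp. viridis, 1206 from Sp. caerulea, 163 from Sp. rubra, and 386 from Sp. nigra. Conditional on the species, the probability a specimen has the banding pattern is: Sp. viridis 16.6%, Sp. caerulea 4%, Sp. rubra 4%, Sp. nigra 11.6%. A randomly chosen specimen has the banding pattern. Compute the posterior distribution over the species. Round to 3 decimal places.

Sp. viridis 0.290, Sp. caerulea 0.344, Sp. rubra 0.047, Sp. nigra 0.319

Compute prior × likelihood for every hypothesis:
  Sp. viridis: 0.1225 × 0.166 = 0.020335
  Sp. caerulea: 0.603 × 0.04 = 0.02412
  Sp. rubra: 0.0815 × 0.04 = 0.00326
  Sp. nigra: 0.193 × 0.116 = 0.022388
Normalizing constant = 0.070103.
P(Sp. viridis | banded) = 0.020335/0.070103 ≈ 0.290
P(Sp. caerulea | banded) = 0.02412/0.070103 ≈ 0.344
P(Sp. rubra | banded) = 0.00326/0.070103 ≈ 0.047
P(Sp. nigra | banded) = 0.022388/0.070103 ≈ 0.319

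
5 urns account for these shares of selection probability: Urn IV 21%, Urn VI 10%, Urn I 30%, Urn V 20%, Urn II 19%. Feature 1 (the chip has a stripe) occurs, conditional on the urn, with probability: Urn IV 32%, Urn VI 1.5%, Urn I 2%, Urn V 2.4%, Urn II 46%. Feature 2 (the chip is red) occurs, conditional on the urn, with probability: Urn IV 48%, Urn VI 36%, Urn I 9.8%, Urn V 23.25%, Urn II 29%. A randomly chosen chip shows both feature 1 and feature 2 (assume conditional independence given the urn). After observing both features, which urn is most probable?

Compute prior × likelihood for every hypothesis:
  Urn IV: 0.21 × 0.32 × 0.48 = 0.032256
  Urn VI: 0.1 × 0.015 × 0.36 = 0.00054
  Urn I: 0.3 × 0.02 × 0.098 = 0.000588
  Urn V: 0.2 × 0.024 × 0.2325 = 0.001116
  Urn II: 0.19 × 0.46 × 0.29 = 0.025346
Sum = 0.059846.
Largest term belongs to Urn IV, so Urn IV is most probable.

Urn IV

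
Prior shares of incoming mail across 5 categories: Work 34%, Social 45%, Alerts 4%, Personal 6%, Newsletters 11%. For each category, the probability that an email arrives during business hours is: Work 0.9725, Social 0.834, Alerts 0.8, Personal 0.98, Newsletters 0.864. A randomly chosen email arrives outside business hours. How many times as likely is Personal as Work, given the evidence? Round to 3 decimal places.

Taking complements, P(off-hours | each) = Work 0.0275, Social 0.166, Alerts 0.2, Personal 0.02, Newsletters 0.136.
Compute prior × likelihood for every hypothesis:
  Work: 0.34 × 0.0275 = 0.00935
  Social: 0.45 × 0.166 = 0.0747
  Alerts: 0.04 × 0.2 = 0.008
  Personal: 0.06 × 0.02 = 0.0012
  Newsletters: 0.11 × 0.136 = 0.01496
Normalizing constant = 0.10821.
The ratio is 0.0012 / 0.00935 (the normalizer cancels) = 0.128.

0.128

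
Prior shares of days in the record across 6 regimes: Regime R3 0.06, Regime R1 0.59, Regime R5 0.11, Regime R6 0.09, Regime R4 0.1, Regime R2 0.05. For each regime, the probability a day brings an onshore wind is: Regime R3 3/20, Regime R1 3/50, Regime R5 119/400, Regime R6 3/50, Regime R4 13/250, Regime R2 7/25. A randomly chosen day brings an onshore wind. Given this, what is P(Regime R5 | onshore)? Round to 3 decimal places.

0.322

Unnormalized posteriors (prior × likelihood):
  Regime R3: 0.06 × 0.15 = 0.009
  Regime R1: 0.59 × 0.06 = 0.0354
  Regime R5: 0.11 × 0.2975 = 0.032725
  Regime R6: 0.09 × 0.06 = 0.0054
  Regime R4: 0.1 × 0.052 = 0.0052
  Regime R2: 0.05 × 0.28 = 0.014
Sum = 0.101725.
P(Regime R5 | evidence) = 0.032725 / 0.101725 ≈ 0.322.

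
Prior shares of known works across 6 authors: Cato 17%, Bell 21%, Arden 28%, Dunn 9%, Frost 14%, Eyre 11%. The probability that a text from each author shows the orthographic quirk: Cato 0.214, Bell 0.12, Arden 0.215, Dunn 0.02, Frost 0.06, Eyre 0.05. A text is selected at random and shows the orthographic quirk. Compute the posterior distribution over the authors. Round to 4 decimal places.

Cato 0.2646, Bell 0.1833, Arden 0.4379, Dunn 0.0131, Frost 0.0611, Eyre 0.0400

By Bayes' rule, posterior ∝ prior × likelihood:
  Cato: 0.17 × 0.214 = 0.03638
  Bell: 0.21 × 0.12 = 0.0252
  Arden: 0.28 × 0.215 = 0.0602
  Dunn: 0.09 × 0.02 = 0.0018
  Frost: 0.14 × 0.06 = 0.0084
  Eyre: 0.11 × 0.05 = 0.0055
Sum = 0.13748.
P(Cato | quirk) = 0.03638/0.13748 ≈ 0.2646
P(Bell | quirk) = 0.0252/0.13748 ≈ 0.1833
P(Arden | quirk) = 0.0602/0.13748 ≈ 0.4379
P(Dunn | quirk) = 0.0018/0.13748 ≈ 0.0131
P(Frost | quirk) = 0.0084/0.13748 ≈ 0.0611
P(Eyre | quirk) = 0.0055/0.13748 ≈ 0.0400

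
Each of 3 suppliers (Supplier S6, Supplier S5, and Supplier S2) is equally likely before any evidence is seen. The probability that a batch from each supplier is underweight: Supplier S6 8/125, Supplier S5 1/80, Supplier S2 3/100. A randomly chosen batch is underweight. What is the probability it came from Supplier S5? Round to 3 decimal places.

With a uniform prior (1/3 each), posterior ∝ likelihood:
  Supplier S6: 0.064
  Supplier S5: 0.0125
  Supplier S2: 0.03
Total = 0.1065.
P(Supplier S5 | evidence) = 0.0125 / 0.1065 ≈ 0.117.

0.117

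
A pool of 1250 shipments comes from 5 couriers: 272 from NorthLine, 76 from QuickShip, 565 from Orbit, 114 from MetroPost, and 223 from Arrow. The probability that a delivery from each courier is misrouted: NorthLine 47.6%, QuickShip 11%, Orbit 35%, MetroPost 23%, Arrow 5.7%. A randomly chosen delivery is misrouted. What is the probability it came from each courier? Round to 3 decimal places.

NorthLine 0.346, QuickShip 0.022, Orbit 0.528, MetroPost 0.070, Arrow 0.034

Compute prior × likelihood for every hypothesis:
  NorthLine: 0.2176 × 0.476 = 0.1035776
  QuickShip: 0.0608 × 0.11 = 0.006688
  Orbit: 0.452 × 0.35 = 0.1582
  MetroPost: 0.0912 × 0.23 = 0.020976
  Arrow: 0.1784 × 0.057 = 0.0101688
Sum = 0.2996104.
P(NorthLine | misrouted) = 0.1035776/0.2996104 ≈ 0.346
P(QuickShip | misrouted) = 0.006688/0.2996104 ≈ 0.022
P(Orbit | misrouted) = 0.1582/0.2996104 ≈ 0.528
P(MetroPost | misrouted) = 0.020976/0.2996104 ≈ 0.070
P(Arrow | misrouted) = 0.0101688/0.2996104 ≈ 0.034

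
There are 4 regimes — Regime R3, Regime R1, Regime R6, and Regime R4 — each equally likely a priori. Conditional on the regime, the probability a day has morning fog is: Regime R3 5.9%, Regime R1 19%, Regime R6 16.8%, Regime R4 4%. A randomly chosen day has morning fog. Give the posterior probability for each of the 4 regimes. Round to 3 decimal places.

Regime R3 0.129, Regime R1 0.416, Regime R6 0.368, Regime R4 0.088

Since the prior is uniform, the posterior is proportional to the likelihood:
  Regime R3: 0.059
  Regime R1: 0.19
  Regime R6: 0.168
  Regime R4: 0.04
Sum = 0.457.
P(Regime R3 | fog) = 0.059/0.457 ≈ 0.129
P(Regime R1 | fog) = 0.19/0.457 ≈ 0.416
P(Regime R6 | fog) = 0.168/0.457 ≈ 0.368
P(Regime R4 | fog) = 0.04/0.457 ≈ 0.088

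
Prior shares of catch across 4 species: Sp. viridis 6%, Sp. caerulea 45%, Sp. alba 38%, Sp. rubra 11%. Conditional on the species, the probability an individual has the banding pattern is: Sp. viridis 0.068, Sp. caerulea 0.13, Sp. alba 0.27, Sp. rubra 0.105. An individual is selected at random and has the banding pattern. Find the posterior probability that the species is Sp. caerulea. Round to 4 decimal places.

0.3310

By Bayes' rule, posterior ∝ prior × likelihood:
  Sp. viridis: 0.06 × 0.068 = 0.00408
  Sp. caerulea: 0.45 × 0.13 = 0.0585
  Sp. alba: 0.38 × 0.27 = 0.1026
  Sp. rubra: 0.11 × 0.105 = 0.01155
Normalizing constant = 0.17673.
P(Sp. caerulea | evidence) = 0.0585 / 0.17673 ≈ 0.3310.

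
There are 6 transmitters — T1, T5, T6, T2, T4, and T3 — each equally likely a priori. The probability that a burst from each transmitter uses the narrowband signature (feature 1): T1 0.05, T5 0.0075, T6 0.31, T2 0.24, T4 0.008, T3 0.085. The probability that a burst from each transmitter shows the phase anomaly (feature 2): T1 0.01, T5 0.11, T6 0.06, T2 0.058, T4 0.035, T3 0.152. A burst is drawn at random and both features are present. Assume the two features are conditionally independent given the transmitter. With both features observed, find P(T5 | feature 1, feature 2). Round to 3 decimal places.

With a uniform prior (1/6 each), posterior ∝ likelihood:
  T1: 0.05 × 0.01 = 0.0005
  T5: 0.0075 × 0.11 = 0.000825
  T6: 0.31 × 0.06 = 0.0186
  T2: 0.24 × 0.058 = 0.01392
  T4: 0.008 × 0.035 = 0.00028
  T3: 0.085 × 0.152 = 0.01292
Sum = 0.047045.
P(T5 | evidence) = 0.000825 / 0.047045 ≈ 0.018.

0.018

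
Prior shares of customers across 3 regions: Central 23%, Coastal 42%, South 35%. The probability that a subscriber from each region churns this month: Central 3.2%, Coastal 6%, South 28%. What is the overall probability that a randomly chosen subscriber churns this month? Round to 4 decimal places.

0.1306

Unnormalized posteriors (prior × likelihood):
  Central: 0.23 × 0.032 = 0.00736
  Coastal: 0.42 × 0.06 = 0.0252
  South: 0.35 × 0.28 = 0.098
P(churn) = 0.00736 + 0.0252 + 0.098 = 0.13056 → 0.1306.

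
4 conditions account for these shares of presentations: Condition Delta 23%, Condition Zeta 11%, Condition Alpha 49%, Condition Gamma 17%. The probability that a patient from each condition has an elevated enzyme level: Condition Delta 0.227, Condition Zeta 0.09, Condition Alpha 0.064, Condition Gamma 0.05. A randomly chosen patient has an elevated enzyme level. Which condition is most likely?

Compute prior × likelihood for every hypothesis:
  Condition Delta: 0.23 × 0.227 = 0.05221
  Condition Zeta: 0.11 × 0.09 = 0.0099
  Condition Alpha: 0.49 × 0.064 = 0.03136
  Condition Gamma: 0.17 × 0.05 = 0.0085
Sum = 0.10197.
Largest term belongs to Condition Delta, so Condition Delta is most probable.

Condition Delta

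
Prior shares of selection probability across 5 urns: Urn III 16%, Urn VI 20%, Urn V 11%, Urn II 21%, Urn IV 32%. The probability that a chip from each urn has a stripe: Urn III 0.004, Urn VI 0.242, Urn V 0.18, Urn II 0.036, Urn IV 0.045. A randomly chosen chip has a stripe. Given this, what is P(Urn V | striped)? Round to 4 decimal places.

Unnormalized posteriors (prior × likelihood):
  Urn III: 0.16 × 0.004 = 0.00064
  Urn VI: 0.2 × 0.242 = 0.0484
  Urn V: 0.11 × 0.18 = 0.0198
  Urn II: 0.21 × 0.036 = 0.00756
  Urn IV: 0.32 × 0.045 = 0.0144
Sum = 0.0908.
P(Urn V | evidence) = 0.0198 / 0.0908 ≈ 0.2181.

0.2181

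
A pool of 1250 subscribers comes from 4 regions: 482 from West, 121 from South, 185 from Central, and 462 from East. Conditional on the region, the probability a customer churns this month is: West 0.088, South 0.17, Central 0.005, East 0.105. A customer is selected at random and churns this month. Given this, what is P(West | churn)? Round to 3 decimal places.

0.377

Prior × likelihood for each hypothesis:
  West: 0.3856 × 0.088 = 0.0339328
  South: 0.0968 × 0.17 = 0.016456
  Central: 0.148 × 0.005 = 0.00074
  East: 0.3696 × 0.105 = 0.038808
Normalizing constant = 0.0899368.
P(West | evidence) = 0.0339328 / 0.0899368 ≈ 0.377.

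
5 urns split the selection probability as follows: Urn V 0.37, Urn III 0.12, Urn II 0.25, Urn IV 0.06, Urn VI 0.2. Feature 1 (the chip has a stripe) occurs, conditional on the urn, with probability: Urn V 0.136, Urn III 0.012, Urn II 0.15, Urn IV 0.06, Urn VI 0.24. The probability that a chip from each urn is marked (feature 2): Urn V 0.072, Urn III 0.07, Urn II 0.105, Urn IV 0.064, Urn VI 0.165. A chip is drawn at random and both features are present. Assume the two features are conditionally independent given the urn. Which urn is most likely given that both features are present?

Compute prior × likelihood for every hypothesis:
  Urn V: 0.37 × 0.136 × 0.072 = 0.00362304
  Urn III: 0.12 × 0.012 × 0.07 = 0.0001008
  Urn II: 0.25 × 0.15 × 0.105 = 0.0039375
  Urn IV: 0.06 × 0.06 × 0.064 = 0.0002304
  Urn VI: 0.2 × 0.24 × 0.165 = 0.00792
Normalizing constant = 0.01581174.
Largest term belongs to Urn VI, so Urn VI is most probable.

Urn VI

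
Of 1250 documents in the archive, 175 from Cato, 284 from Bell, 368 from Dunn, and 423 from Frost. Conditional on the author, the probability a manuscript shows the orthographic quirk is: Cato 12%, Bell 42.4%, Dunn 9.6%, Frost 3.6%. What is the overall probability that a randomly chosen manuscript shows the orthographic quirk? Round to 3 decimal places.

0.154

Unnormalized posteriors (prior × likelihood):
  Cato: 0.14 × 0.12 = 0.0168
  Bell: 0.2272 × 0.424 = 0.0963328
  Dunn: 0.2944 × 0.096 = 0.0282624
  Frost: 0.3384 × 0.036 = 0.0121824
P(quirk) = 0.0168 + 0.0963328 + 0.0282624 + 0.0121824 = 0.1535776 → 0.154.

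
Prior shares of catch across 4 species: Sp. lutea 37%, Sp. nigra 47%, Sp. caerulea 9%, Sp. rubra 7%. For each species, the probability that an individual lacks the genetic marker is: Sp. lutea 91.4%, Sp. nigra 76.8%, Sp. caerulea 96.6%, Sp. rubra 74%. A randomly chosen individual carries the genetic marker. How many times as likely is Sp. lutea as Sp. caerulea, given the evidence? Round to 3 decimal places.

10.399

Taking complements, P(marker | each) = Sp. lutea 0.086, Sp. nigra 0.232, Sp. caerulea 0.034, Sp. rubra 0.26.
By Bayes' rule, posterior ∝ prior × likelihood:
  Sp. lutea: 0.37 × 0.086 = 0.03182
  Sp. nigra: 0.47 × 0.232 = 0.10904
  Sp. caerulea: 0.09 × 0.034 = 0.00306
  Sp. rubra: 0.07 × 0.26 = 0.0182
Sum = 0.16212.
The ratio is 0.03182 / 0.00306 (the normalizer cancels) = 10.399.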